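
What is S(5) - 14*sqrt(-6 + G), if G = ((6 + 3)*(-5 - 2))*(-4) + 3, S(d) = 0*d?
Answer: -14*sqrt(249) ≈ -220.92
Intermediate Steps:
S(d) = 0
G = 255 (G = (9*(-7))*(-4) + 3 = -63*(-4) + 3 = 252 + 3 = 255)
S(5) - 14*sqrt(-6 + G) = 0 - 14*sqrt(-6 + 255) = 0 - 14*sqrt(249) = -14*sqrt(249)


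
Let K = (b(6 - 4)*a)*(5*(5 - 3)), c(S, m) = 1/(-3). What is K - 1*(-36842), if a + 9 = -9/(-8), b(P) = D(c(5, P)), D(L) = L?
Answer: 147473/4 ≈ 36868.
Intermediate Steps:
c(S, m) = -⅓
b(P) = -⅓
a = -63/8 (a = -9 - 9/(-8) = -9 - 9*(-⅛) = -9 + 9/8 = -63/8 ≈ -7.8750)
K = 105/4 (K = (-⅓*(-63/8))*(5*(5 - 3)) = 21*(5*2)/8 = (21/8)*10 = 105/4 ≈ 26.250)
K - 1*(-36842) = 105/4 - 1*(-36842) = 105/4 + 36842 = 147473/4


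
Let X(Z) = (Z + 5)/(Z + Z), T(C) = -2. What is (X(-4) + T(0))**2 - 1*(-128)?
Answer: 8481/64 ≈ 132.52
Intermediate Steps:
X(Z) = (5 + Z)/(2*Z) (X(Z) = (5 + Z)/((2*Z)) = (5 + Z)*(1/(2*Z)) = (5 + Z)/(2*Z))
(X(-4) + T(0))**2 - 1*(-128) = ((1/2)*(5 - 4)/(-4) - 2)**2 - 1*(-128) = ((1/2)*(-1/4)*1 - 2)**2 + 128 = (-1/8 - 2)**2 + 128 = (-17/8)**2 + 128 = 289/64 + 128 = 8481/64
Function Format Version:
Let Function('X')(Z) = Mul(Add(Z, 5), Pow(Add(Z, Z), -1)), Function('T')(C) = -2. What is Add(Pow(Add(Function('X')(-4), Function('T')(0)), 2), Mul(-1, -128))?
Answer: Rational(8481, 64) ≈ 132.52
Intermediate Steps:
Function('X')(Z) = Mul(Rational(1, 2), Pow(Z, -1), Add(5, Z)) (Function('X')(Z) = Mul(Add(5, Z), Pow(Mul(2, Z), -1)) = Mul(Add(5, Z), Mul(Rational(1, 2), Pow(Z, -1))) = Mul(Rational(1, 2), Pow(Z, -1), Add(5, Z)))
Add(Pow(Add(Function('X')(-4), Function('T')(0)), 2), Mul(-1, -128)) = Add(Pow(Add(Mul(Rational(1, 2), Pow(-4, -1), Add(5, -4)), -2), 2), Mul(-1, -128)) = Add(Pow(Add(Mul(Rational(1, 2), Rational(-1, 4), 1), -2), 2), 128) = Add(Pow(Add(Rational(-1, 8), -2), 2), 128) = Add(Pow(Rational(-17, 8), 2), 128) = Add(Rational(289, 64), 128) = Rational(8481, 64)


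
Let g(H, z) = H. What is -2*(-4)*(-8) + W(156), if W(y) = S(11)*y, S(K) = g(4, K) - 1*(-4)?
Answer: 1184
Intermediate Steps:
S(K) = 8 (S(K) = 4 - 1*(-4) = 4 + 4 = 8)
W(y) = 8*y
-2*(-4)*(-8) + W(156) = -2*(-4)*(-8) + 8*156 = 8*(-8) + 1248 = -64 + 1248 = 1184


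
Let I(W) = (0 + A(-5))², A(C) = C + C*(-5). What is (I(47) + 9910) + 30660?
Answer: 40970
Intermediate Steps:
A(C) = -4*C (A(C) = C - 5*C = -4*C)
I(W) = 400 (I(W) = (0 - 4*(-5))² = (0 + 20)² = 20² = 400)
(I(47) + 9910) + 30660 = (400 + 9910) + 30660 = 10310 + 30660 = 40970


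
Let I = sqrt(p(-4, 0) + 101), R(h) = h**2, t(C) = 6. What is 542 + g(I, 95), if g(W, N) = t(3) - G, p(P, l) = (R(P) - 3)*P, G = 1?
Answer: 547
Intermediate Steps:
p(P, l) = P*(-3 + P**2) (p(P, l) = (P**2 - 3)*P = (-3 + P**2)*P = P*(-3 + P**2))
I = 7 (I = sqrt(-4*(-3 + (-4)**2) + 101) = sqrt(-4*(-3 + 16) + 101) = sqrt(-4*13 + 101) = sqrt(-52 + 101) = sqrt(49) = 7)
g(W, N) = 5 (g(W, N) = 6 - 1*1 = 6 - 1 = 5)
542 + g(I, 95) = 542 + 5 = 547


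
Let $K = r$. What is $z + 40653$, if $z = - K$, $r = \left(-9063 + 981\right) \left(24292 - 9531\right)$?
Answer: $119339055$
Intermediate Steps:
$r = -119298402$ ($r = \left(-8082\right) 14761 = -119298402$)
$K = -119298402$
$z = 119298402$ ($z = \left(-1\right) \left(-119298402\right) = 119298402$)
$z + 40653 = 119298402 + 40653 = 119339055$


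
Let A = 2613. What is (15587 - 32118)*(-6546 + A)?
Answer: 65016423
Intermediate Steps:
(15587 - 32118)*(-6546 + A) = (15587 - 32118)*(-6546 + 2613) = -16531*(-3933) = 65016423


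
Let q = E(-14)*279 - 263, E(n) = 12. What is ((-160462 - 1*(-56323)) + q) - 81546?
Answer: -182600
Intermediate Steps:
q = 3085 (q = 12*279 - 263 = 3348 - 263 = 3085)
((-160462 - 1*(-56323)) + q) - 81546 = ((-160462 - 1*(-56323)) + 3085) - 81546 = ((-160462 + 56323) + 3085) - 81546 = (-104139 + 3085) - 81546 = -101054 - 81546 = -182600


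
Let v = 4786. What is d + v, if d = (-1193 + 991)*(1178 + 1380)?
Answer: -511930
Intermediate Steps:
d = -516716 (d = -202*2558 = -516716)
d + v = -516716 + 4786 = -511930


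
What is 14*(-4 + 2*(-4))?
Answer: -168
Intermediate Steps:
14*(-4 + 2*(-4)) = 14*(-4 - 8) = 14*(-12) = -168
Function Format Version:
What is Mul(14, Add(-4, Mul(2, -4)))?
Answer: -168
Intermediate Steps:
Mul(14, Add(-4, Mul(2, -4))) = Mul(14, Add(-4, -8)) = Mul(14, -12) = -168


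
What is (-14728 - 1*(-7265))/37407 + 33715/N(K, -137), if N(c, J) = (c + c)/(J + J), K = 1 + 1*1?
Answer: -172781264611/74814 ≈ -2.3095e+6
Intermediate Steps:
K = 2 (K = 1 + 1 = 2)
N(c, J) = c/J (N(c, J) = (2*c)/((2*J)) = (2*c)*(1/(2*J)) = c/J)
(-14728 - 1*(-7265))/37407 + 33715/N(K, -137) = (-14728 - 1*(-7265))/37407 + 33715/((2/(-137))) = (-14728 + 7265)*(1/37407) + 33715/((2*(-1/137))) = -7463*1/37407 + 33715/(-2/137) = -7463/37407 + 33715*(-137/2) = -7463/37407 - 4618955/2 = -172781264611/74814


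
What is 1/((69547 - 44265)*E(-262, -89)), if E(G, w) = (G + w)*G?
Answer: 1/2324983284 ≈ 4.3011e-10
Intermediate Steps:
E(G, w) = G*(G + w)
1/((69547 - 44265)*E(-262, -89)) = 1/((69547 - 44265)*((-262*(-262 - 89)))) = 1/(25282*((-262*(-351)))) = (1/25282)/91962 = (1/25282)*(1/91962) = 1/2324983284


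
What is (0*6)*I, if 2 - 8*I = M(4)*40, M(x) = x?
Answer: 0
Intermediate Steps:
I = -79/4 (I = ¼ - 40/2 = ¼ - ⅛*160 = ¼ - 20 = -79/4 ≈ -19.750)
(0*6)*I = (0*6)*(-79/4) = 0*(-79/4) = 0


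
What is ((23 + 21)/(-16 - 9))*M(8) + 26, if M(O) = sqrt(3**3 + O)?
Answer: 26 - 44*sqrt(35)/25 ≈ 15.588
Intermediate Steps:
M(O) = sqrt(27 + O)
((23 + 21)/(-16 - 9))*M(8) + 26 = ((23 + 21)/(-16 - 9))*sqrt(27 + 8) + 26 = (44/(-25))*sqrt(35) + 26 = (44*(-1/25))*sqrt(35) + 26 = -44*sqrt(35)/25 + 26 = 26 - 44*sqrt(35)/25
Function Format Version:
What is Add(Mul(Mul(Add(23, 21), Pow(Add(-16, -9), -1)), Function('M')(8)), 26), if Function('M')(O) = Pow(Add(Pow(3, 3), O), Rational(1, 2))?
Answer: Add(26, Mul(Rational(-44, 25), Pow(35, Rational(1, 2)))) ≈ 15.588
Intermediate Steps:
Function('M')(O) = Pow(Add(27, O), Rational(1, 2))
Add(Mul(Mul(Add(23, 21), Pow(Add(-16, -9), -1)), Function('M')(8)), 26) = Add(Mul(Mul(Add(23, 21), Pow(Add(-16, -9), -1)), Pow(Add(27, 8), Rational(1, 2))), 26) = Add(Mul(Mul(44, Pow(-25, -1)), Pow(35, Rational(1, 2))), 26) = Add(Mul(Mul(44, Rational(-1, 25)), Pow(35, Rational(1, 2))), 26) = Add(Mul(Rational(-44, 25), Pow(35, Rational(1, 2))), 26) = Add(26, Mul(Rational(-44, 25), Pow(35, Rational(1, 2))))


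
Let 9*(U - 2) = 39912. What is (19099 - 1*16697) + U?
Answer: 20516/3 ≈ 6838.7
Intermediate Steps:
U = 13310/3 (U = 2 + (⅑)*39912 = 2 + 13304/3 = 13310/3 ≈ 4436.7)
(19099 - 1*16697) + U = (19099 - 1*16697) + 13310/3 = (19099 - 16697) + 13310/3 = 2402 + 13310/3 = 20516/3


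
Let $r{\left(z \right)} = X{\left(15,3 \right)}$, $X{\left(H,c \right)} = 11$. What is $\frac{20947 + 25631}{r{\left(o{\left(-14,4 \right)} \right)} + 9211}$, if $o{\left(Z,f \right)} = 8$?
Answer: $\frac{7763}{1537} \approx 5.0508$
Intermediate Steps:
$r{\left(z \right)} = 11$
$\frac{20947 + 25631}{r{\left(o{\left(-14,4 \right)} \right)} + 9211} = \frac{20947 + 25631}{11 + 9211} = \frac{46578}{9222} = 46578 \cdot \frac{1}{9222} = \frac{7763}{1537}$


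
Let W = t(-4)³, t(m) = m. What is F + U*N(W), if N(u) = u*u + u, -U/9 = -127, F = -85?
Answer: 4608491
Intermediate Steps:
W = -64 (W = (-4)³ = -64)
U = 1143 (U = -9*(-127) = 1143)
N(u) = u + u² (N(u) = u² + u = u + u²)
F + U*N(W) = -85 + 1143*(-64*(1 - 64)) = -85 + 1143*(-64*(-63)) = -85 + 1143*4032 = -85 + 4608576 = 4608491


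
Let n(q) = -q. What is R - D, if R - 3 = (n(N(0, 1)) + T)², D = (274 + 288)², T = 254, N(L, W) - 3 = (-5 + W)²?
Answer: -260616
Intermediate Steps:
N(L, W) = 3 + (-5 + W)²
D = 315844 (D = 562² = 315844)
R = 55228 (R = 3 + (-(3 + (-5 + 1)²) + 254)² = 3 + (-(3 + (-4)²) + 254)² = 3 + (-(3 + 16) + 254)² = 3 + (-1*19 + 254)² = 3 + (-19 + 254)² = 3 + 235² = 3 + 55225 = 55228)
R - D = 55228 - 1*315844 = 55228 - 315844 = -260616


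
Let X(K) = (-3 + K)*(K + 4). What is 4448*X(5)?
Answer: 80064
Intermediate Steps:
X(K) = (-3 + K)*(4 + K)
4448*X(5) = 4448*(-12 + 5 + 5²) = 4448*(-12 + 5 + 25) = 4448*18 = 80064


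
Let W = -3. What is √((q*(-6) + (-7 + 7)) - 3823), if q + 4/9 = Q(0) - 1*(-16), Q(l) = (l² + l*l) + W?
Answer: I*√35085/3 ≈ 62.437*I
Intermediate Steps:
Q(l) = -3 + 2*l² (Q(l) = (l² + l*l) - 3 = (l² + l²) - 3 = 2*l² - 3 = -3 + 2*l²)
q = 113/9 (q = -4/9 + ((-3 + 2*0²) - 1*(-16)) = -4/9 + ((-3 + 2*0) + 16) = -4/9 + ((-3 + 0) + 16) = -4/9 + (-3 + 16) = -4/9 + 13 = 113/9 ≈ 12.556)
√((q*(-6) + (-7 + 7)) - 3823) = √(((113/9)*(-6) + (-7 + 7)) - 3823) = √((-226/3 + 0) - 3823) = √(-226/3 - 3823) = √(-11695/3) = I*√35085/3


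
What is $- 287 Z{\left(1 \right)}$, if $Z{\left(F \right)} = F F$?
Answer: $-287$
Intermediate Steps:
$Z{\left(F \right)} = F^{2}$
$- 287 Z{\left(1 \right)} = - 287 \cdot 1^{2} = \left(-287\right) 1 = -287$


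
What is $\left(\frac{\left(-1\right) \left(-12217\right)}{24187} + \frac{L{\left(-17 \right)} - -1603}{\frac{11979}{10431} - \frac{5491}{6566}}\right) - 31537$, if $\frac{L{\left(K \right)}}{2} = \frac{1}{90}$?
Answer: $- \frac{3592280567511238}{136067742945} \approx -26401.0$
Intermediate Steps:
$L{\left(K \right)} = \frac{1}{45}$ ($L{\left(K \right)} = \frac{2}{90} = 2 \cdot \frac{1}{90} = \frac{1}{45}$)
$\left(\frac{\left(-1\right) \left(-12217\right)}{24187} + \frac{L{\left(-17 \right)} - -1603}{\frac{11979}{10431} - \frac{5491}{6566}}\right) - 31537 = \left(\frac{\left(-1\right) \left(-12217\right)}{24187} + \frac{\frac{1}{45} - -1603}{\frac{11979}{10431} - \frac{5491}{6566}}\right) - 31537 = \left(12217 \cdot \frac{1}{24187} + \frac{\frac{1}{45} + 1603}{11979 \cdot \frac{1}{10431} - \frac{5491}{6566}}\right) - 31537 = \left(\frac{643}{1273} + \frac{72136}{45 \left(\frac{1331}{1159} - \frac{5491}{6566}\right)}\right) - 31537 = \left(\frac{643}{1273} + \frac{72136}{45 \cdot \frac{2375277}{7609994}}\right) - 31537 = \left(\frac{643}{1273} + \frac{72136}{45} \cdot \frac{7609994}{2375277}\right) - 31537 = \left(\frac{643}{1273} + \frac{548954527184}{106887465}\right) - 31537 = \frac{698887841745227}{136067742945} - 31537 = - \frac{3592280567511238}{136067742945}$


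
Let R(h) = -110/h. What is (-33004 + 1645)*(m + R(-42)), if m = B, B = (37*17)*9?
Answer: -1243238008/7 ≈ -1.7761e+8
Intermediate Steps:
B = 5661 (B = 629*9 = 5661)
m = 5661
(-33004 + 1645)*(m + R(-42)) = (-33004 + 1645)*(5661 - 110/(-42)) = -31359*(5661 - 110*(-1/42)) = -31359*(5661 + 55/21) = -31359*118936/21 = -1243238008/7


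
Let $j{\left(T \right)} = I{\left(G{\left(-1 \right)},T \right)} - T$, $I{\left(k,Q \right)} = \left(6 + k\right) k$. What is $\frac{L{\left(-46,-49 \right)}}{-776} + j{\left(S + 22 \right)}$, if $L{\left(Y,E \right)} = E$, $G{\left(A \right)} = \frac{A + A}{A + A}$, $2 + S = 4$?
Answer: $- \frac{13143}{776} \approx -16.937$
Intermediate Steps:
$S = 2$ ($S = -2 + 4 = 2$)
$G{\left(A \right)} = 1$ ($G{\left(A \right)} = \frac{2 A}{2 A} = 2 A \frac{1}{2 A} = 1$)
$I{\left(k,Q \right)} = k \left(6 + k\right)$
$j{\left(T \right)} = 7 - T$ ($j{\left(T \right)} = 1 \left(6 + 1\right) - T = 1 \cdot 7 - T = 7 - T$)
$\frac{L{\left(-46,-49 \right)}}{-776} + j{\left(S + 22 \right)} = - \frac{49}{-776} + \left(7 - \left(2 + 22\right)\right) = \left(-49\right) \left(- \frac{1}{776}\right) + \left(7 - 24\right) = \frac{49}{776} + \left(7 - 24\right) = \frac{49}{776} - 17 = - \frac{13143}{776}$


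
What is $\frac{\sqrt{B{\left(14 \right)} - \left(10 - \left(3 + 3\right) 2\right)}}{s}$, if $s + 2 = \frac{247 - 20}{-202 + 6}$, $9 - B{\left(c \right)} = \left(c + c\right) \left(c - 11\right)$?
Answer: $- \frac{196 i \sqrt{73}}{619} \approx - 2.7054 i$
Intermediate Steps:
$B{\left(c \right)} = 9 - 2 c \left(-11 + c\right)$ ($B{\left(c \right)} = 9 - \left(c + c\right) \left(c - 11\right) = 9 - 2 c \left(-11 + c\right)$)
$s = - \frac{619}{196}$ ($s = -2 + \frac{247 - 20}{-202 + 6} = -2 + \frac{227}{-196} = -2 + 227 \left(- \frac{1}{196}\right) = -2 - \frac{227}{196} = - \frac{619}{196} \approx -3.1582$)
$\frac{\sqrt{B{\left(14 \right)} - \left(10 - \left(3 + 3\right) 2\right)}}{s} = \frac{\sqrt{\left(9 - 2 \cdot 14^{2} + 22 \cdot 14\right) - \left(10 - \left(3 + 3\right) 2\right)}}{- \frac{619}{196}} = \sqrt{\left(9 - 392 + 308\right) + \left(-10 + 6 \cdot 2\right)} \left(- \frac{196}{619}\right) = \sqrt{\left(9 - 392 + 308\right) + \left(-10 + 12\right)} \left(- \frac{196}{619}\right) = \sqrt{-75 + 2} \left(- \frac{196}{619}\right) = \sqrt{-73} \left(- \frac{196}{619}\right) = i \sqrt{73} \left(- \frac{196}{619}\right) = - \frac{196 i \sqrt{73}}{619}$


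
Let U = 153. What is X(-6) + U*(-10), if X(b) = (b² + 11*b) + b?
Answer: -1566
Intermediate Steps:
X(b) = b² + 12*b
X(-6) + U*(-10) = -6*(12 - 6) + 153*(-10) = -6*6 - 1530 = -36 - 1530 = -1566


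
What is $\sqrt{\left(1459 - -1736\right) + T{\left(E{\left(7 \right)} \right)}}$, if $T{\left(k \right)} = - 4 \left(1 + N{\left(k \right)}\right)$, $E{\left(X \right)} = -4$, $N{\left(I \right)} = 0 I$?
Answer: $\sqrt{3191} \approx 56.489$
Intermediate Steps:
$N{\left(I \right)} = 0$
$T{\left(k \right)} = -4$ ($T{\left(k \right)} = - 4 \left(1 + 0\right) = \left(-4\right) 1 = -4$)
$\sqrt{\left(1459 - -1736\right) + T{\left(E{\left(7 \right)} \right)}} = \sqrt{\left(1459 - -1736\right) - 4} = \sqrt{\left(1459 + 1736\right) - 4} = \sqrt{3195 - 4} = \sqrt{3191}$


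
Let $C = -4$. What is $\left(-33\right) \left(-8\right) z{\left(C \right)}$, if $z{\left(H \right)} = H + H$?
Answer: $-2112$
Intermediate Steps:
$z{\left(H \right)} = 2 H$
$\left(-33\right) \left(-8\right) z{\left(C \right)} = \left(-33\right) \left(-8\right) 2 \left(-4\right) = 264 \left(-8\right) = -2112$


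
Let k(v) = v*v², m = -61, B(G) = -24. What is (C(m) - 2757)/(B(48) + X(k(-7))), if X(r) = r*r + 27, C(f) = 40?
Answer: -2717/117652 ≈ -0.023094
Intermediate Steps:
k(v) = v³
X(r) = 27 + r² (X(r) = r² + 27 = 27 + r²)
(C(m) - 2757)/(B(48) + X(k(-7))) = (40 - 2757)/(-24 + (27 + ((-7)³)²)) = -2717/(-24 + (27 + (-343)²)) = -2717/(-24 + (27 + 117649)) = -2717/(-24 + 117676) = -2717/117652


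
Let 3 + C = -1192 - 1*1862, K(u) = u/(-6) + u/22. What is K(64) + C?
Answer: -101137/33 ≈ -3064.8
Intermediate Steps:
K(u) = -4*u/33 (K(u) = u*(-⅙) + u*(1/22) = -u/6 + u/22 = -4*u/33)
C = -3057 (C = -3 + (-1192 - 1*1862) = -3 + (-1192 - 1862) = -3 - 3054 = -3057)
K(64) + C = -4/33*64 - 3057 = -256/33 - 3057 = -101137/33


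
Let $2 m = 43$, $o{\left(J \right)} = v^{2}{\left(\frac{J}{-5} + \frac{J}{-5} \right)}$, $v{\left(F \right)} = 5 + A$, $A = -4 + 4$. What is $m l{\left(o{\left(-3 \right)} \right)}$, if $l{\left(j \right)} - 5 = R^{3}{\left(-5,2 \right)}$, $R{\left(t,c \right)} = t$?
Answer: $-2580$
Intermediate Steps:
$A = 0$
$v{\left(F \right)} = 5$ ($v{\left(F \right)} = 5 + 0 = 5$)
$o{\left(J \right)} = 25$ ($o{\left(J \right)} = 5^{2} = 25$)
$m = \frac{43}{2}$ ($m = \frac{1}{2} \cdot 43 = \frac{43}{2} \approx 21.5$)
$l{\left(j \right)} = -120$ ($l{\left(j \right)} = 5 + \left(-5\right)^{3} = 5 - 125 = -120$)
$m l{\left(o{\left(-3 \right)} \right)} = \frac{43}{2} \left(-120\right) = -2580$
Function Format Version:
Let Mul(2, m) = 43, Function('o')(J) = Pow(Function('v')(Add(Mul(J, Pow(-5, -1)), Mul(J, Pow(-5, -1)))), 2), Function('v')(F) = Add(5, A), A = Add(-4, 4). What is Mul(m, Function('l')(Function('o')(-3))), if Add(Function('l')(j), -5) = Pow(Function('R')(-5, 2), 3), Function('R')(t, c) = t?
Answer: -2580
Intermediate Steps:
A = 0
Function('v')(F) = 5 (Function('v')(F) = Add(5, 0) = 5)
Function('o')(J) = 25 (Function('o')(J) = Pow(5, 2) = 25)
m = Rational(43, 2) (m = Mul(Rational(1, 2), 43) = Rational(43, 2) ≈ 21.500)
Function('l')(j) = -120 (Function('l')(j) = Add(5, Pow(-5, 3)) = Add(5, -125) = -120)
Mul(m, Function('l')(Function('o')(-3))) = Mul(Rational(43, 2), -120) = -2580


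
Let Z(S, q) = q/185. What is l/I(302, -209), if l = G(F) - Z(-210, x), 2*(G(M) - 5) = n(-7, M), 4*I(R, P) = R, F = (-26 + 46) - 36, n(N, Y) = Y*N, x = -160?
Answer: 4578/5587 ≈ 0.81940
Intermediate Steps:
Z(S, q) = q/185 (Z(S, q) = q*(1/185) = q/185)
n(N, Y) = N*Y
F = -16 (F = 20 - 36 = -16)
I(R, P) = R/4
G(M) = 5 - 7*M/2 (G(M) = 5 + (-7*M)/2 = 5 - 7*M/2)
l = 2289/37 (l = (5 - 7/2*(-16)) - (-160)/185 = (5 + 56) - 1*(-32/37) = 61 + 32/37 = 2289/37 ≈ 61.865)
l/I(302, -209) = 2289/(37*(((1/4)*302))) = 2289/(37*(151/2)) = (2289/37)*(2/151) = 4578/5587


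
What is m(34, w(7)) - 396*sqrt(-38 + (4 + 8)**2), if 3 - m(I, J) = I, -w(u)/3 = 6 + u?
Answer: -31 - 396*sqrt(106) ≈ -4108.1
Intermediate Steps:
w(u) = -18 - 3*u (w(u) = -3*(6 + u) = -18 - 3*u)
m(I, J) = 3 - I
m(34, w(7)) - 396*sqrt(-38 + (4 + 8)**2) = (3 - 1*34) - 396*sqrt(-38 + (4 + 8)**2) = (3 - 34) - 396*sqrt(-38 + 12**2) = -31 - 396*sqrt(-38 + 144) = -31 - 396*sqrt(106)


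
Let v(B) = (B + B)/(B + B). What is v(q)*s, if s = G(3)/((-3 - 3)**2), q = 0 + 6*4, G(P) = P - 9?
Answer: -1/6 ≈ -0.16667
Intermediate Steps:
G(P) = -9 + P
q = 24 (q = 0 + 24 = 24)
v(B) = 1 (v(B) = (2*B)/((2*B)) = (2*B)*(1/(2*B)) = 1)
s = -1/6 (s = (-9 + 3)/((-3 - 3)**2) = -6/((-6)**2) = -6/36 = -6*1/36 = -1/6 ≈ -0.16667)
v(q)*s = 1*(-1/6) = -1/6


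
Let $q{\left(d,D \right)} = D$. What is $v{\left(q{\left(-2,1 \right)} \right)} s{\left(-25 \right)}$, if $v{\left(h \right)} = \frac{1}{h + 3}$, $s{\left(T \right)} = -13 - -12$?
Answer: $- \frac{1}{4} \approx -0.25$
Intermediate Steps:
$s{\left(T \right)} = -1$ ($s{\left(T \right)} = -13 + 12 = -1$)
$v{\left(h \right)} = \frac{1}{3 + h}$
$v{\left(q{\left(-2,1 \right)} \right)} s{\left(-25 \right)} = \frac{1}{3 + 1} \left(-1\right) = \frac{1}{4} \left(-1\right) = - \frac{1}{4}$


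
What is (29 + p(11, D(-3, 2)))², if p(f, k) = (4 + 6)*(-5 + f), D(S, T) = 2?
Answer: 7921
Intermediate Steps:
p(f, k) = -50 + 10*f (p(f, k) = 10*(-5 + f) = -50 + 10*f)
(29 + p(11, D(-3, 2)))² = (29 + (-50 + 10*11))² = (29 + (-50 + 110))² = (29 + 60)² = 89² = 7921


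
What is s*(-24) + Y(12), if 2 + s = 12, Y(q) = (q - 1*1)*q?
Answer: -108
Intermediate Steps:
Y(q) = q*(-1 + q) (Y(q) = (q - 1)*q = (-1 + q)*q = q*(-1 + q))
s = 10 (s = -2 + 12 = 10)
s*(-24) + Y(12) = 10*(-24) + 12*(-1 + 12) = -240 + 12*11 = -240 + 132 = -108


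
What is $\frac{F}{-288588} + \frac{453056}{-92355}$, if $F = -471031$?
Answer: $- \frac{9693828547}{2961393860} \approx -3.2734$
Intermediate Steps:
$\frac{F}{-288588} + \frac{453056}{-92355} = - \frac{471031}{-288588} + \frac{453056}{-92355} = \left(-471031\right) \left(- \frac{1}{288588}\right) + 453056 \left(- \frac{1}{92355}\right) = \frac{471031}{288588} - \frac{453056}{92355} = - \frac{9693828547}{2961393860}$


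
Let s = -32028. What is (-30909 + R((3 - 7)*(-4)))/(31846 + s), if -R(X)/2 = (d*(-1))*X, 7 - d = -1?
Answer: 4379/26 ≈ 168.42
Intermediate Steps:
d = 8 (d = 7 - 1*(-1) = 7 + 1 = 8)
R(X) = 16*X (R(X) = -2*8*(-1)*X = -(-16)*X = 16*X)
(-30909 + R((3 - 7)*(-4)))/(31846 + s) = (-30909 + 16*((3 - 7)*(-4)))/(31846 - 32028) = (-30909 + 16*(-4*(-4)))/(-182) = (-30909 + 16*16)*(-1/182) = (-30909 + 256)*(-1/182) = -30653*(-1/182) = 4379/26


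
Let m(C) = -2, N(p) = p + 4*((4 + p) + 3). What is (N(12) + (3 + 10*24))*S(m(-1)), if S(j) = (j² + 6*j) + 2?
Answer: -1986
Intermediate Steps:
N(p) = 28 + 5*p (N(p) = p + 4*(7 + p) = p + (28 + 4*p) = 28 + 5*p)
S(j) = 2 + j² + 6*j
(N(12) + (3 + 10*24))*S(m(-1)) = ((28 + 5*12) + (3 + 10*24))*(2 + (-2)² + 6*(-2)) = ((28 + 60) + (3 + 240))*(2 + 4 - 12) = (88 + 243)*(-6) = 331*(-6) = -1986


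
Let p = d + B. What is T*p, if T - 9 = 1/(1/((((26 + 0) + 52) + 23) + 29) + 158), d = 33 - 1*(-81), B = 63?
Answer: 10914941/6847 ≈ 1594.1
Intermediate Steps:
d = 114 (d = 33 + 81 = 114)
p = 177 (p = 114 + 63 = 177)
T = 184999/20541 (T = 9 + 1/(1/((((26 + 0) + 52) + 23) + 29) + 158) = 9 + 1/(1/(((26 + 52) + 23) + 29) + 158) = 9 + 1/(1/((78 + 23) + 29) + 158) = 9 + 1/(1/(101 + 29) + 158) = 9 + 1/(1/130 + 158) = 9 + 1/(20541/130) = 9 + 130/20541 = 184999/20541 ≈ 9.0063)
T*p = (184999/20541)*177 = 10914941/6847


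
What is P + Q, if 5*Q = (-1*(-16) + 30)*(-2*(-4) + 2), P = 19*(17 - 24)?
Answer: -41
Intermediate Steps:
P = -133 (P = 19*(-7) = -133)
Q = 92 (Q = ((-1*(-16) + 30)*(-2*(-4) + 2))/5 = ((16 + 30)*(8 + 2))/5 = (46*10)/5 = (⅕)*460 = 92)
P + Q = -133 + 92 = -41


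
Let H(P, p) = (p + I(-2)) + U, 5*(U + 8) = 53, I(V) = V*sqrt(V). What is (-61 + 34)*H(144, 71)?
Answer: -9936/5 + 54*I*sqrt(2) ≈ -1987.2 + 76.368*I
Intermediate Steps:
I(V) = V**(3/2)
U = 13/5 (U = -8 + (1/5)*53 = -8 + 53/5 = 13/5 ≈ 2.6000)
H(P, p) = 13/5 + p - 2*I*sqrt(2) (H(P, p) = (p + (-2)**(3/2)) + 13/5 = (p - 2*I*sqrt(2)) + 13/5 = 13/5 + p - 2*I*sqrt(2))
(-61 + 34)*H(144, 71) = (-61 + 34)*(13/5 + 71 - 2*I*sqrt(2)) = -27*(368/5 - 2*I*sqrt(2)) = -9936/5 + 54*I*sqrt(2)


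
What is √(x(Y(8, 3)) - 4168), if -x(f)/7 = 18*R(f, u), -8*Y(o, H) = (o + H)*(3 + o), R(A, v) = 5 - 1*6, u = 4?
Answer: I*√4042 ≈ 63.577*I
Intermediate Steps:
R(A, v) = -1 (R(A, v) = 5 - 6 = -1)
Y(o, H) = -(3 + o)*(H + o)/8 (Y(o, H) = -(o + H)*(3 + o)/8 = -(H + o)*(3 + o)/8 = -(3 + o)*(H + o)/8)
x(f) = 126 (x(f) = -126*(-1) = -7*(-18) = 126)
√(x(Y(8, 3)) - 4168) = √(126 - 4168) = √(-4042) = I*√4042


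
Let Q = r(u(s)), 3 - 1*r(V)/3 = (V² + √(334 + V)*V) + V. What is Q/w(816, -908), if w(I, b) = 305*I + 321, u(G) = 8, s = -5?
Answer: -23/27689 - 8*√38/27689 ≈ -0.0026117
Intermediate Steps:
w(I, b) = 321 + 305*I
r(V) = 9 - 3*V - 3*V² - 3*V*√(334 + V) (r(V) = 9 - 3*((V² + √(334 + V)*V) + V) = 9 - 3*((V² + V*√(334 + V)) + V) = 9 - 3*(V + V² + V*√(334 + V)) = 9 + (-3*V - 3*V² - 3*V*√(334 + V)) = 9 - 3*V - 3*V² - 3*V*√(334 + V))
Q = -207 - 72*√38 (Q = 9 - 3*8 - 3*8² - 3*8*√(334 + 8) = 9 - 24 - 3*64 - 3*8*√342 = 9 - 24 - 192 - 3*8*3*√38 = 9 - 24 - 192 - 72*√38 = -207 - 72*√38 ≈ -650.84)
Q/w(816, -908) = (-207 - 72*√38)/(321 + 305*816) = (-207 - 72*√38)/(321 + 248880) = (-207 - 72*√38)/249201 = (-207 - 72*√38)*(1/249201) = -23/27689 - 8*√38/27689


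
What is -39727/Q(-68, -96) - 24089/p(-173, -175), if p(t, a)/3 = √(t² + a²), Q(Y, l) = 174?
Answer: -39727/174 - 109*√60554/822 ≈ -260.95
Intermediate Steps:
p(t, a) = 3*√(a² + t²) (p(t, a) = 3*√(t² + a²) = 3*√(a² + t²))
-39727/Q(-68, -96) - 24089/p(-173, -175) = -39727/174 - 24089*1/(3*√((-175)² + (-173)²)) = -39727*1/174 - 24089*1/(3*√(30625 + 29929)) = -39727/174 - 24089*√60554/181662 = -39727/174 - 109*√60554/822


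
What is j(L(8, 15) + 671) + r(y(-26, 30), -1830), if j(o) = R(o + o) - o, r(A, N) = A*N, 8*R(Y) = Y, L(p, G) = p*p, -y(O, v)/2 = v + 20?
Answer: 729795/4 ≈ 1.8245e+5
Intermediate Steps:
y(O, v) = -40 - 2*v (y(O, v) = -2*(v + 20) = -2*(20 + v) = -40 - 2*v)
L(p, G) = p²
R(Y) = Y/8
j(o) = -3*o/4 (j(o) = (o + o)/8 - o = (2*o)/8 - o = o/4 - o = -3*o/4)
j(L(8, 15) + 671) + r(y(-26, 30), -1830) = -3*(8² + 671)/4 + (-40 - 2*30)*(-1830) = -3*(64 + 671)/4 + (-40 - 60)*(-1830) = -¾*735 - 100*(-1830) = -2205/4 + 183000 = 729795/4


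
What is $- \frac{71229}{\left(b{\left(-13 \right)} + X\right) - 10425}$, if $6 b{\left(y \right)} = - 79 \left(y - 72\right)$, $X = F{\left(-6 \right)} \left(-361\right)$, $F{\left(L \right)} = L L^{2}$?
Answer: $- \frac{427374}{412021} \approx -1.0373$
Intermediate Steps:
$F{\left(L \right)} = L^{3}$
$X = 77976$ ($X = \left(-6\right)^{3} \left(-361\right) = \left(-216\right) \left(-361\right) = 77976$)
$b{\left(y \right)} = 948 - \frac{79 y}{6}$ ($b{\left(y \right)} = \frac{\left(-79\right) \left(y - 72\right)}{6} = \frac{\left(-79\right) \left(-72 + y\right)}{6} = \frac{5688 - 79 y}{6} = 948 - \frac{79 y}{6}$)
$- \frac{71229}{\left(b{\left(-13 \right)} + X\right) - 10425} = - \frac{71229}{\left(\left(948 - - \frac{1027}{6}\right) + 77976\right) - 10425} = - \frac{71229}{\left(\left(948 + \frac{1027}{6}\right) + 77976\right) - 10425} = - \frac{71229}{\left(\frac{6715}{6} + 77976\right) - 10425} = - \frac{71229}{\frac{474571}{6} - 10425} = - \frac{71229}{\frac{412021}{6}} = \left(-71229\right) \frac{6}{412021} = - \frac{427374}{412021}$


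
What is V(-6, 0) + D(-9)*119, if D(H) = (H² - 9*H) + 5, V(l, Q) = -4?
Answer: 19869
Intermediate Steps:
D(H) = 5 + H² - 9*H
V(-6, 0) + D(-9)*119 = -4 + (5 + (-9)² - 9*(-9))*119 = -4 + (5 + 81 + 81)*119 = -4 + 167*119 = -4 + 19873 = 19869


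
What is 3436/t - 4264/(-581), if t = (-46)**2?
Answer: 2754735/307349 ≈ 8.9629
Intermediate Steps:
t = 2116
3436/t - 4264/(-581) = 3436/2116 - 4264/(-581) = 3436*(1/2116) - 4264*(-1/581) = 859/529 + 4264/581 = 2754735/307349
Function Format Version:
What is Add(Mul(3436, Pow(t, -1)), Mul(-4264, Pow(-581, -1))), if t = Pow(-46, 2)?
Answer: Rational(2754735, 307349) ≈ 8.9629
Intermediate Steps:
t = 2116
Add(Mul(3436, Pow(t, -1)), Mul(-4264, Pow(-581, -1))) = Add(Mul(3436, Pow(2116, -1)), Mul(-4264, Pow(-581, -1))) = Add(Mul(3436, Rational(1, 2116)), Mul(-4264, Rational(-1, 581))) = Add(Rational(859, 529), Rational(4264, 581)) = Rational(2754735, 307349)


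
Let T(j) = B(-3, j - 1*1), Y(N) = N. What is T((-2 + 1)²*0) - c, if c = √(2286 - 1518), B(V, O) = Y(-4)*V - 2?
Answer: 10 - 16*√3 ≈ -17.713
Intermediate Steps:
B(V, O) = -2 - 4*V (B(V, O) = -4*V - 2 = -2 - 4*V)
T(j) = 10 (T(j) = -2 - 4*(-3) = -2 + 12 = 10)
c = 16*√3 (c = √768 = 16*√3 ≈ 27.713)
T((-2 + 1)²*0) - c = 10 - 16*√3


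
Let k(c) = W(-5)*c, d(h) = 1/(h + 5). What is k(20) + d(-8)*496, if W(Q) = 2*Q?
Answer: -1096/3 ≈ -365.33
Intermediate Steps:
d(h) = 1/(5 + h)
k(c) = -10*c (k(c) = (2*(-5))*c = -10*c)
k(20) + d(-8)*496 = -10*20 + 496/(5 - 8) = -200 + 496/(-3) = -200 - ⅓*496 = -200 - 496/3 = -1096/3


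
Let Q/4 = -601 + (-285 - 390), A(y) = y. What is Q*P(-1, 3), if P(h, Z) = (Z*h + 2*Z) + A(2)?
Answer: -25520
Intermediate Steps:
P(h, Z) = 2 + 2*Z + Z*h (P(h, Z) = (Z*h + 2*Z) + 2 = (2*Z + Z*h) + 2 = 2 + 2*Z + Z*h)
Q = -5104 (Q = 4*(-601 + (-285 - 390)) = 4*(-601 - 675) = 4*(-1276) = -5104)
Q*P(-1, 3) = -5104*(2 + 2*3 + 3*(-1)) = -5104*(2 + 6 - 3) = -5104*5 = -25520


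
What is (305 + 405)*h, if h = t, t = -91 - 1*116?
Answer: -146970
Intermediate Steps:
t = -207 (t = -91 - 116 = -207)
h = -207
(305 + 405)*h = (305 + 405)*(-207) = 710*(-207) = -146970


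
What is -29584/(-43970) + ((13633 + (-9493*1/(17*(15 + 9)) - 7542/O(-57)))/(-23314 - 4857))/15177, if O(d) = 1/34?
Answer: 2582508094035517/3835083558837960 ≈ 0.67339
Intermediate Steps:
O(d) = 1/34
-29584/(-43970) + ((13633 + (-9493*1/(17*(15 + 9)) - 7542/O(-57)))/(-23314 - 4857))/15177 = -29584/(-43970) + ((13633 + (-9493*1/(17*(15 + 9)) - 7542/1/34))/(-23314 - 4857))/15177 = -29584*(-1/43970) + ((13633 + (-9493/(17*24) - 7542*34))/(-28171))*(1/15177) = 14792/21985 + ((13633 + (-9493/408 - 256428))*(-1/28171))*(1/15177) = 14792/21985 + ((13633 - 104632117/408)*(-1/28171))*(1/15177) = 14792/21985 - 99069853/408*(-1/28171)*(1/15177) = 14792/21985 + (99069853/11493768)*(1/15177) = 14792/21985 + 99069853/174440916936 = 2582508094035517/3835083558837960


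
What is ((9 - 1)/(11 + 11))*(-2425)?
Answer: -9700/11 ≈ -881.82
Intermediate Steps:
((9 - 1)/(11 + 11))*(-2425) = (8/22)*(-2425) = (8*(1/22))*(-2425) = (4/11)*(-2425) = -9700/11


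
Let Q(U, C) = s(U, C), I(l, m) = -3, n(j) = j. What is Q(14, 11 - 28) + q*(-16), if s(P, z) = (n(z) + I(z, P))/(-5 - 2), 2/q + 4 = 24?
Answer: 44/35 ≈ 1.2571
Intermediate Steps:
q = 1/10 (q = 2/(-4 + 24) = 2/20 = 2*(1/20) = 1/10 ≈ 0.10000)
s(P, z) = 3/7 - z/7 (s(P, z) = (z - 3)/(-5 - 2) = (-3 + z)/(-7) = (-3 + z)*(-1/7) = 3/7 - z/7)
Q(U, C) = 3/7 - C/7
Q(14, 11 - 28) + q*(-16) = (3/7 - (11 - 28)/7) + (1/10)*(-16) = (3/7 - 1/7*(-17)) - 8/5 = (3/7 + 17/7) - 8/5 = 20/7 - 8/5 = 44/35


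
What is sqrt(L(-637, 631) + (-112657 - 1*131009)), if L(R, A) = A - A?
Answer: 3*I*sqrt(27074) ≈ 493.63*I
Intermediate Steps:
L(R, A) = 0
sqrt(L(-637, 631) + (-112657 - 1*131009)) = sqrt(0 + (-112657 - 1*131009)) = sqrt(0 + (-112657 - 131009)) = sqrt(0 - 243666) = sqrt(-243666) = 3*I*sqrt(27074)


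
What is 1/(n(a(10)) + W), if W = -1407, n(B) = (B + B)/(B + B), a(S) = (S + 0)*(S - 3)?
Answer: -1/1406 ≈ -0.00071124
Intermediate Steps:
a(S) = S*(-3 + S)
n(B) = 1 (n(B) = (2*B)/((2*B)) = (2*B)*(1/(2*B)) = 1)
1/(n(a(10)) + W) = 1/(1 - 1407) = 1/(-1406) = -1/1406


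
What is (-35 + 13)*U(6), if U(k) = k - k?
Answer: 0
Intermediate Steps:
U(k) = 0
(-35 + 13)*U(6) = (-35 + 13)*0 = -22*0 = 0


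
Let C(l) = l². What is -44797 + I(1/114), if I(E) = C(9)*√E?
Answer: -44797 + 27*√114/38 ≈ -44789.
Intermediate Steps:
I(E) = 81*√E (I(E) = 9²*√E = 81*√E)
-44797 + I(1/114) = -44797 + 81*√(1/114) = -44797 + 81*(√114/114) = -44797 + 27*√114/38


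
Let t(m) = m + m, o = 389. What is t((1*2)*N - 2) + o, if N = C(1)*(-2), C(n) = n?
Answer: 377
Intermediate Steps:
N = -2 (N = 1*(-2) = -2)
t(m) = 2*m
t((1*2)*N - 2) + o = 2*((1*2)*(-2) - 2) + 389 = 2*(2*(-2) - 2) + 389 = 2*(-4 - 2) + 389 = 2*(-6) + 389 = -12 + 389 = 377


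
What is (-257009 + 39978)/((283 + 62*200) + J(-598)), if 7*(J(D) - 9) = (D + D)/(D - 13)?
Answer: -71403199/4175760 ≈ -17.099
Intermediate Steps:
J(D) = 9 + 2*D/(7*(-13 + D)) (J(D) = 9 + ((D + D)/(D - 13))/7 = 9 + ((2*D)/(-13 + D))/7 = 9 + (2*D/(-13 + D))/7 = 9 + 2*D/(7*(-13 + D)))
(-257009 + 39978)/((283 + 62*200) + J(-598)) = (-257009 + 39978)/((283 + 62*200) + 13*(-63 + 5*(-598))/(7*(-13 - 598))) = -217031/((283 + 12400) + (13/7)*(-63 - 2990)/(-611)) = -217031/(12683 + (13/7)*(-1/611)*(-3053)) = -217031/(12683 + 3053/329) = -217031/4175760/329 = -217031*329/4175760 = -71403199/4175760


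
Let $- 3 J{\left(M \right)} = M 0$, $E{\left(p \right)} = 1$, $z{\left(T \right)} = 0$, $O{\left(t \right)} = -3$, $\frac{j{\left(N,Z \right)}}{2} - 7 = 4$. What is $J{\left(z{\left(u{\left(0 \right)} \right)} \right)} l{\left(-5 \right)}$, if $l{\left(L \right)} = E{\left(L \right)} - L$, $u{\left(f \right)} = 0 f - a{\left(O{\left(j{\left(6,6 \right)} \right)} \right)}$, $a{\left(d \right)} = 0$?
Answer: $0$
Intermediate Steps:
$j{\left(N,Z \right)} = 22$ ($j{\left(N,Z \right)} = 14 + 2 \cdot 4 = 14 + 8 = 22$)
$u{\left(f \right)} = 0$ ($u{\left(f \right)} = 0 f - 0 = 0 + 0 = 0$)
$J{\left(M \right)} = 0$ ($J{\left(M \right)} = - \frac{M 0}{3} = \left(- \frac{1}{3}\right) 0 = 0$)
$l{\left(L \right)} = 1 - L$
$J{\left(z{\left(u{\left(0 \right)} \right)} \right)} l{\left(-5 \right)} = 0 \left(1 - -5\right) = 0 \left(1 + 5\right) = 0 \cdot 6 = 0$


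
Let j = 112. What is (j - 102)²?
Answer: 100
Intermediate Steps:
(j - 102)² = (112 - 102)² = 10² = 100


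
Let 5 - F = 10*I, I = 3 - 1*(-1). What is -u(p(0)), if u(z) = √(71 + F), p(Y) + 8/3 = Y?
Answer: -6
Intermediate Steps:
I = 4 (I = 3 + 1 = 4)
p(Y) = -8/3 + Y
F = -35 (F = 5 - 10*4 = 5 - 1*40 = 5 - 40 = -35)
u(z) = 6 (u(z) = √(71 - 35) = √36 = 6)
-u(p(0)) = -1*6 = -6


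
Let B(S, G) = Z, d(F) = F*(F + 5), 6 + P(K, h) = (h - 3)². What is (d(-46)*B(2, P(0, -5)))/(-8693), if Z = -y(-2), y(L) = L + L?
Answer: -7544/8693 ≈ -0.86782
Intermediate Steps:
P(K, h) = -6 + (-3 + h)² (P(K, h) = -6 + (h - 3)² = -6 + (-3 + h)²)
y(L) = 2*L
d(F) = F*(5 + F)
Z = 4 (Z = -2*(-2) = -1*(-4) = 4)
B(S, G) = 4
(d(-46)*B(2, P(0, -5)))/(-8693) = (-46*(5 - 46)*4)/(-8693) = (-46*(-41)*4)*(-1/8693) = (1886*4)*(-1/8693) = 7544*(-1/8693) = -7544/8693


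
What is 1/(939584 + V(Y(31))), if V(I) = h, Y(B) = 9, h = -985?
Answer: 1/938599 ≈ 1.0654e-6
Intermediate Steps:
V(I) = -985
1/(939584 + V(Y(31))) = 1/(939584 - 985) = 1/938599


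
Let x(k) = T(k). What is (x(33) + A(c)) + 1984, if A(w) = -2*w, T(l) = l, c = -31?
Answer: 2079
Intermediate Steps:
x(k) = k
(x(33) + A(c)) + 1984 = (33 - 2*(-31)) + 1984 = (33 + 62) + 1984 = 95 + 1984 = 2079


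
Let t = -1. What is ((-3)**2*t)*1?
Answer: -9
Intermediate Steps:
((-3)**2*t)*1 = ((-3)**2*(-1))*1 = (9*(-1))*1 = -9*1 = -9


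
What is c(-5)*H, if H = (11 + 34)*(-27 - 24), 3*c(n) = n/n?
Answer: -765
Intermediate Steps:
c(n) = ⅓ (c(n) = (n/n)/3 = (⅓)*1 = ⅓)
H = -2295 (H = 45*(-51) = -2295)
c(-5)*H = (⅓)*(-2295) = -765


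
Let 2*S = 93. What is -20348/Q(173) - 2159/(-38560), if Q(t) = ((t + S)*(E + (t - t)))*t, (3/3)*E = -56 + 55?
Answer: 1733207333/2928516320 ≈ 0.59184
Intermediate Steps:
E = -1 (E = -56 + 55 = -1)
S = 93/2 (S = (½)*93 = 93/2 ≈ 46.500)
Q(t) = t*(-93/2 - t) (Q(t) = ((t + 93/2)*(-1 + (t - t)))*t = ((93/2 + t)*(-1 + 0))*t = ((93/2 + t)*(-1))*t = (-93/2 - t)*t = t*(-93/2 - t))
-20348/Q(173) - 2159/(-38560) = -20348*(-2/(173*(93 + 2*173))) - 2159/(-38560) = -20348*(-2/(173*(93 + 346))) - 2159*(-1/38560) = -20348/((-½*173*439)) + 2159/38560 = -20348/(-75947/2) + 2159/38560 = -20348*(-2/75947) + 2159/38560 = 40696/75947 + 2159/38560 = 1733207333/2928516320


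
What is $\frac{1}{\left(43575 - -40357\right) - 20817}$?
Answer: $\frac{1}{63115} \approx 1.5844 \cdot 10^{-5}$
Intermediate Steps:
$\frac{1}{\left(43575 - -40357\right) - 20817} = \frac{1}{\left(43575 + 40357\right) - 20817} = \frac{1}{83932 - 20817} = \frac{1}{63115}$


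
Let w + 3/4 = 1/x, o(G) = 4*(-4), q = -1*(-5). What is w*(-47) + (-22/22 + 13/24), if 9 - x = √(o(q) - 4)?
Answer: 74183/2424 - 94*I*√5/101 ≈ 30.604 - 2.0811*I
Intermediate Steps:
q = 5
o(G) = -16
x = 9 - 2*I*√5 (x = 9 - √(-16 - 4) = 9 - √(-20) = 9 - 2*I*√5 ≈ 9.0 - 4.4721*I)
w = -¾ + 1/(9 - 2*I*√5) ≈ -0.66089 + 0.044279*I
w*(-47) + (-22/22 + 13/24) = (-267/404 + 2*I*√5/101)*(-47) + (-22/22 + 13/24) = (12549/404 - 94*I*√5/101) + (-22*1/22 + 13*(1/24)) = (12549/404 - 94*I*√5/101) + (-1 + 13/24) = (12549/404 - 94*I*√5/101) - 11/24 = 74183/2424 - 94*I*√5/101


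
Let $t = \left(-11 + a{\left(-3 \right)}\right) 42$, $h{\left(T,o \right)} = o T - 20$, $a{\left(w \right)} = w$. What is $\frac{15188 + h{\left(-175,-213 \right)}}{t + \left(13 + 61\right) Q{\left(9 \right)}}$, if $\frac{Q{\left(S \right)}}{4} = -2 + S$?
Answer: $\frac{52443}{1484} \approx 35.339$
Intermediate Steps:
$Q{\left(S \right)} = -8 + 4 S$ ($Q{\left(S \right)} = 4 \left(-2 + S\right) = -8 + 4 S$)
$h{\left(T,o \right)} = -20 + T o$ ($h{\left(T,o \right)} = T o - 20 = -20 + T o$)
$t = -588$ ($t = \left(-11 - 3\right) 42 = \left(-14\right) 42 = -588$)
$\frac{15188 + h{\left(-175,-213 \right)}}{t + \left(13 + 61\right) Q{\left(9 \right)}} = \frac{15188 - -37255}{-588 + \left(13 + 61\right) \left(-8 + 4 \cdot 9\right)} = \frac{15188 + \left(-20 + 37275\right)}{-588 + 74 \left(-8 + 36\right)} = \frac{15188 + 37255}{-588 + 74 \cdot 28} = \frac{52443}{-588 + 2072} = \frac{52443}{1484}$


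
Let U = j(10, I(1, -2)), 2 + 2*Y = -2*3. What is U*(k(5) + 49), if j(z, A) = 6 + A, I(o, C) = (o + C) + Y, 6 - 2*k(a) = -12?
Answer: 58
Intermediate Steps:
k(a) = 9 (k(a) = 3 - ½*(-12) = 3 + 6 = 9)
Y = -4 (Y = -1 + (-2*3)/2 = -1 + (½)*(-6) = -1 - 3 = -4)
I(o, C) = -4 + C + o (I(o, C) = (o + C) - 4 = (C + o) - 4 = -4 + C + o)
U = 1 (U = 6 + (-4 - 2 + 1) = 6 - 5 = 1)
U*(k(5) + 49) = 1*(9 + 49) = 1*58 = 58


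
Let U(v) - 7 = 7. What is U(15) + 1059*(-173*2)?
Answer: -366400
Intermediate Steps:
U(v) = 14 (U(v) = 7 + 7 = 14)
U(15) + 1059*(-173*2) = 14 + 1059*(-173*2) = 14 + 1059*(-346) = 14 - 366414 = -366400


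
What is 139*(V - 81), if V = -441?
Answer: -72558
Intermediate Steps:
139*(V - 81) = 139*(-441 - 81) = 139*(-522) = -72558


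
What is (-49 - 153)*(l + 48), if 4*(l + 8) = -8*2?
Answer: -7272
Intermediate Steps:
l = -12 (l = -8 + (-8*2)/4 = -8 + (¼)*(-16) = -8 - 4 = -12)
(-49 - 153)*(l + 48) = (-49 - 153)*(-12 + 48) = -202*36 = -7272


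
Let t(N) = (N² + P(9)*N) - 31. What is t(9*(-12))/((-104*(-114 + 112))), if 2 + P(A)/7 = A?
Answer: 6341/208 ≈ 30.486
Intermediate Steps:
P(A) = -14 + 7*A
t(N) = -31 + N² + 49*N (t(N) = (N² + (-14 + 7*9)*N) - 31 = (N² + (-14 + 63)*N) - 31 = (N² + 49*N) - 31 = -31 + N² + 49*N)
t(9*(-12))/((-104*(-114 + 112))) = (-31 + (9*(-12))² + 49*(9*(-12)))/((-104*(-114 + 112))) = (-31 + (-108)² + 49*(-108))/((-104*(-2))) = (-31 + 11664 - 5292)/208 = 6341*(1/208) = 6341/208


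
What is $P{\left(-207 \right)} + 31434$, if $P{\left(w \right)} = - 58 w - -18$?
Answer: $43458$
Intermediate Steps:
$P{\left(w \right)} = 18 - 58 w$ ($P{\left(w \right)} = - 58 w + 18 = 18 - 58 w$)
$P{\left(-207 \right)} + 31434 = \left(18 - -12006\right) + 31434 = \left(18 + 12006\right) + 31434 = 12024 + 31434 = 43458$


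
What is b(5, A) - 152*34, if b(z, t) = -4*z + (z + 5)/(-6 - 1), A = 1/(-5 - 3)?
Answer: -36326/7 ≈ -5189.4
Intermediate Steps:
A = -⅛ (A = 1/(-8) = -⅛ ≈ -0.12500)
b(z, t) = -5/7 - 29*z/7 (b(z, t) = -4*z + (5 + z)/(-7) = -4*z + (5 + z)*(-⅐) = -4*z + (-5/7 - z/7) = -5/7 - 29*z/7)
b(5, A) - 152*34 = (-5/7 - 29/7*5) - 152*34 = (-5/7 - 145/7) - 5168 = -150/7 - 5168 = -36326/7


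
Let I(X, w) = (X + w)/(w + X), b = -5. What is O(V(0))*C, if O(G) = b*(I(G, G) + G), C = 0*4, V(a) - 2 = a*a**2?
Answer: 0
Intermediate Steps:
I(X, w) = 1 (I(X, w) = (X + w)/(X + w) = 1)
V(a) = 2 + a**3 (V(a) = 2 + a*a**2 = 2 + a**3)
C = 0
O(G) = -5 - 5*G (O(G) = -5*(1 + G) = -5 - 5*G)
O(V(0))*C = (-5 - 5*(2 + 0**3))*0 = (-5 - 5*(2 + 0))*0 = (-5 - 5*2)*0 = (-5 - 10)*0 = -15*0 = 0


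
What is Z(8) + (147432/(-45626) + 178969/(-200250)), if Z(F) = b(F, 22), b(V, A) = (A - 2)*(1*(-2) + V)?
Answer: 529351941203/4568303250 ≈ 115.88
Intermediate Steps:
b(V, A) = (-2 + A)*(-2 + V)
Z(F) = -40 + 20*F (Z(F) = 4 - 2*22 - 2*F + 22*F = 4 - 44 - 2*F + 22*F = -40 + 20*F)
Z(8) + (147432/(-45626) + 178969/(-200250)) = (-40 + 20*8) + (147432/(-45626) + 178969/(-200250)) = (-40 + 160) + (147432*(-1/45626) + 178969*(-1/200250)) = 120 + (-73716/22813 - 178969/200250) = 120 - 18844448797/4568303250 = 529351941203/4568303250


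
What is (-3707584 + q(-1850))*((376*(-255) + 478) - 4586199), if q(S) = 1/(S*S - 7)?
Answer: 59405679120382824511/3422493 ≈ 1.7357e+13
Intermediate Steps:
q(S) = 1/(-7 + S**2) (q(S) = 1/(S**2 - 7) = 1/(-7 + S**2))
(-3707584 + q(-1850))*((376*(-255) + 478) - 4586199) = (-3707584 + 1/(-7 + (-1850)**2))*((376*(-255) + 478) - 4586199) = (-3707584 + 1/(-7 + 3422500))*((-95880 + 478) - 4586199) = (-3707584 + 1/3422493)*(-95402 - 4586199) = (-3707584 + 1/3422493)*(-4681601) = -12689180286911/3422493*(-4681601) = 59405679120382824511/3422493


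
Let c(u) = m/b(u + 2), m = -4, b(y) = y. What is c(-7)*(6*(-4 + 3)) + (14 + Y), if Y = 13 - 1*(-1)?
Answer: 116/5 ≈ 23.200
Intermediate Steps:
Y = 14 (Y = 13 + 1 = 14)
c(u) = -4/(2 + u) (c(u) = -4/(u + 2) = -4/(2 + u))
c(-7)*(6*(-4 + 3)) + (14 + Y) = (-4/(2 - 7))*(6*(-4 + 3)) + (14 + 14) = (-4/(-5))*(6*(-1)) + 28 = -4*(-⅕)*(-6) + 28 = (⅘)*(-6) + 28 = -24/5 + 28 = 116/5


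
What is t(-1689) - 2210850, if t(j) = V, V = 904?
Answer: -2209946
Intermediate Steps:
t(j) = 904
t(-1689) - 2210850 = 904 - 2210850 = -2209946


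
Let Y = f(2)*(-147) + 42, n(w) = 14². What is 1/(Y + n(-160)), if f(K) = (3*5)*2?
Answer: -1/4172 ≈ -0.00023969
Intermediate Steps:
f(K) = 30 (f(K) = 15*2 = 30)
n(w) = 196
Y = -4368 (Y = 30*(-147) + 42 = -4410 + 42 = -4368)
1/(Y + n(-160)) = 1/(-4368 + 196) = 1/(-4172) = -1/4172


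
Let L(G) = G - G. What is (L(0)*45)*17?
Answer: 0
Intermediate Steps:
L(G) = 0
(L(0)*45)*17 = (0*45)*17 = 0*17 = 0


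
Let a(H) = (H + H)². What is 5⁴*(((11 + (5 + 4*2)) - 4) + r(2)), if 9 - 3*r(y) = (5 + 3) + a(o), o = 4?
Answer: -625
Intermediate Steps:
a(H) = 4*H² (a(H) = (2*H)² = 4*H²)
r(y) = -21 (r(y) = 3 - ((5 + 3) + 4*4²)/3 = 3 - (8 + 4*16)/3 = 3 - (8 + 64)/3 = 3 - ⅓*72 = 3 - 24 = -21)
5⁴*(((11 + (5 + 4*2)) - 4) + r(2)) = 5⁴*(((11 + (5 + 4*2)) - 4) - 21) = 625*(((11 + (5 + 8)) - 4) - 21) = 625*(((11 + 13) - 4) - 21) = 625*((24 - 4) - 21) = 625*(20 - 21) = 625*(-1) = -625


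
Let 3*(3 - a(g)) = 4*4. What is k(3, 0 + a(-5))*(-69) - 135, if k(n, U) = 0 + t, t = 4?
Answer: -411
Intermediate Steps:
a(g) = -7/3 (a(g) = 3 - 4*4/3 = 3 - 1/3*16 = 3 - 16/3 = -7/3)
k(n, U) = 4 (k(n, U) = 0 + 4 = 4)
k(3, 0 + a(-5))*(-69) - 135 = 4*(-69) - 135 = -276 - 135 = -411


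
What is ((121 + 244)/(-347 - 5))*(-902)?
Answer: 14965/16 ≈ 935.31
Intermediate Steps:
((121 + 244)/(-347 - 5))*(-902) = (365/(-352))*(-902) = (365*(-1/352))*(-902) = -365/352*(-902) = 14965/16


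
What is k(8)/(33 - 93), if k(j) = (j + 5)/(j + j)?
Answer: -13/960 ≈ -0.013542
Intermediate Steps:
k(j) = (5 + j)/(2*j) (k(j) = (5 + j)/((2*j)) = (5 + j)*(1/(2*j)) = (5 + j)/(2*j))
k(8)/(33 - 93) = ((½)*(5 + 8)/8)/(33 - 93) = ((½)*(⅛)*13)/(-60) = (13/16)*(-1/60) = -13/960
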